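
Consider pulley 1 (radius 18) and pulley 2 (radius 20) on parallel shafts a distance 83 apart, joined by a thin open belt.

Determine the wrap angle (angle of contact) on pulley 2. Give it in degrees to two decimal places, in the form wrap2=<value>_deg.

wrap2=182.76_deg

open belt: β = asin((r2−r1)/C) = asin(2/83) = 1.3808°
wrap1 = π − 2β = 177.2385°
wrap2 = π + 2β = 182.7615°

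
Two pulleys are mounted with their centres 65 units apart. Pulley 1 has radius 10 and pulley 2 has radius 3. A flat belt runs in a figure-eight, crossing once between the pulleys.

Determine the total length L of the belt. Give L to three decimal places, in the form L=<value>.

L=173.449

crossed belt: β = asin((r1+r2)/C) = asin(13/65) = 11.5370°
wrap1 = wrap2 = π + 2β = 203.0739°
tangent length = C·cosβ = 63.6867
L = (r1+r2)·wrap + 2·C·cosβ = 13·3.5443 + 2·63.6867 = 173.4495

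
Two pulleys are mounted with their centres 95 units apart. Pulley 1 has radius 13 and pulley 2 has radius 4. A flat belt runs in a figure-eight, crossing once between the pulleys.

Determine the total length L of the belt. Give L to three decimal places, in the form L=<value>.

L=246.457

crossed belt: β = asin((r1+r2)/C) = asin(17/95) = 10.3085°
wrap1 = wrap2 = π + 2β = 200.6169°
tangent length = C·cosβ = 93.4666
L = (r1+r2)·wrap + 2·C·cosβ = 17·3.5014 + 2·93.4666 = 246.4574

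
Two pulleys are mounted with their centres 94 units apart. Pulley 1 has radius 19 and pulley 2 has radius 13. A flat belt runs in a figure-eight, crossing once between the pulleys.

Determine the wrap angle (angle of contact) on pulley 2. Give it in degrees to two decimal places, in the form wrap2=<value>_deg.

crossed belt: β = asin((r1+r2)/C) = asin(32/94) = 19.9028°
wrap1 = wrap2 = π + 2β = 219.8056°

wrap2=219.81_deg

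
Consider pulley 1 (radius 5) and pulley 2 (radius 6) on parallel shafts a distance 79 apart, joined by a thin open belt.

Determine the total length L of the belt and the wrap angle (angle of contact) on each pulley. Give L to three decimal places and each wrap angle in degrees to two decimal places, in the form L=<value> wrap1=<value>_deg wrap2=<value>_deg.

open belt: β = asin((r2−r1)/C) = asin(1/79) = 0.7253°
wrap1 = π − 2β = 178.5494°
wrap2 = π + 2β = 181.4506°
tangent length = C·cosβ = 78.9937
L = r1·wrap1 + r2·wrap2 + 2·C·cosβ = 5·3.1163 + 6·3.1669 + 2·78.9937 = 192.5702

L=192.570 wrap1=178.55_deg wrap2=181.45_deg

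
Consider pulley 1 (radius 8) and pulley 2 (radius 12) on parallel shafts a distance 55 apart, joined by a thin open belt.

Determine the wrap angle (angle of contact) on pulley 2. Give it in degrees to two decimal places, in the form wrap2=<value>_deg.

open belt: β = asin((r2−r1)/C) = asin(4/55) = 4.1706°
wrap1 = π − 2β = 171.6587°
wrap2 = π + 2β = 188.3413°

wrap2=188.34_deg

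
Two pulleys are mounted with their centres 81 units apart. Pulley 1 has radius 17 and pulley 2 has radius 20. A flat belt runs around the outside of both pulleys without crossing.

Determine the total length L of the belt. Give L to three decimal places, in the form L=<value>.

L=278.350

open belt: β = asin((r2−r1)/C) = asin(3/81) = 2.1226°
wrap1 = π − 2β = 175.7549°
wrap2 = π + 2β = 184.2451°
tangent length = C·cosβ = 80.9444
L = r1·wrap1 + r2·wrap2 + 2·C·cosβ = 17·3.0675 + 20·3.2157 + 2·80.9444 = 278.3501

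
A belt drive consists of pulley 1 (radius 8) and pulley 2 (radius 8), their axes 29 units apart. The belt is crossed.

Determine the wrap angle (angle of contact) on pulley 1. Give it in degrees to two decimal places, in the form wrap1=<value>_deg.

crossed belt: β = asin((r1+r2)/C) = asin(16/29) = 33.4854°
wrap1 = wrap2 = π + 2β = 246.9708°

wrap1=246.97_deg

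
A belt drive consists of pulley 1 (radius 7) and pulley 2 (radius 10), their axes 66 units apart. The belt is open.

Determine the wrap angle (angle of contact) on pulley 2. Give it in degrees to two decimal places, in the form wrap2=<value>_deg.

wrap2=185.21_deg

open belt: β = asin((r2−r1)/C) = asin(3/66) = 2.6053°
wrap1 = π − 2β = 174.7895°
wrap2 = π + 2β = 185.2105°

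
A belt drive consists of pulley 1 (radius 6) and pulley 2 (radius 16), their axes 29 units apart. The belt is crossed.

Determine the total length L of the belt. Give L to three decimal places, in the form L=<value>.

L=144.796

crossed belt: β = asin((r1+r2)/C) = asin(22/29) = 49.3428°
wrap1 = wrap2 = π + 2β = 278.6855°
tangent length = C·cosβ = 18.8944
L = (r1+r2)·wrap + 2·C·cosβ = 22·4.8640 + 2·18.8944 = 144.7964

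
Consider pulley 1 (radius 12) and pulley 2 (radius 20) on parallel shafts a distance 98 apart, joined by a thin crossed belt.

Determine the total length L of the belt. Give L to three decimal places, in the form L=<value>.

crossed belt: β = asin((r1+r2)/C) = asin(32/98) = 19.0583°
wrap1 = wrap2 = π + 2β = 218.1167°
tangent length = C·cosβ = 92.6283
L = (r1+r2)·wrap + 2·C·cosβ = 32·3.8069 + 2·92.6283 = 307.0759

L=307.076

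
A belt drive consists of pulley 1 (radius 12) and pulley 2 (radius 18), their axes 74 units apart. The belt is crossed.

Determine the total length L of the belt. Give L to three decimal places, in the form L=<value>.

L=254.585

crossed belt: β = asin((r1+r2)/C) = asin(30/74) = 23.9165°
wrap1 = wrap2 = π + 2β = 227.8331°
tangent length = C·cosβ = 67.6461
L = (r1+r2)·wrap + 2·C·cosβ = 30·3.9764 + 2·67.6461 = 254.5854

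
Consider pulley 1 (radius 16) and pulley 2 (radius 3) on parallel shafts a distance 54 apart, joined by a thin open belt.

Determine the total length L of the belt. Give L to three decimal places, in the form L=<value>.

L=170.835

open belt: β = asin((r2−r1)/C) = asin(-13/54) = -13.9303°
wrap1 = π − 2β = 207.8605°
wrap2 = π + 2β = 152.1395°
tangent length = C·cosβ = 52.4118
L = r1·wrap1 + r2·wrap2 + 2·C·cosβ = 16·3.6279 + 3·2.6553 + 2·52.4118 = 170.8353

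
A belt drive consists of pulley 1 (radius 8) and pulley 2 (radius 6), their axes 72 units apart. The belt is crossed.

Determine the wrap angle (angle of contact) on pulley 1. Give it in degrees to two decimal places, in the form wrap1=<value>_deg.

crossed belt: β = asin((r1+r2)/C) = asin(14/72) = 11.2123°
wrap1 = wrap2 = π + 2β = 202.4245°

wrap1=202.42_deg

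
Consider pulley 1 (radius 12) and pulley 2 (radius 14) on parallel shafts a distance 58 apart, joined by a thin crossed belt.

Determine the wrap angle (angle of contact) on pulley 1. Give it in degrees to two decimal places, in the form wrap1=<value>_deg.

crossed belt: β = asin((r1+r2)/C) = asin(26/58) = 26.6331°
wrap1 = wrap2 = π + 2β = 233.2662°

wrap1=233.27_deg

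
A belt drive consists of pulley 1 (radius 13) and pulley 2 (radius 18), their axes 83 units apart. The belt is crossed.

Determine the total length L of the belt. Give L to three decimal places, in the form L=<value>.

L=275.108

crossed belt: β = asin((r1+r2)/C) = asin(31/83) = 21.9313°
wrap1 = wrap2 = π + 2β = 223.8625°
tangent length = C·cosβ = 76.9935
L = (r1+r2)·wrap + 2·C·cosβ = 31·3.9071 + 2·76.9935 = 275.1083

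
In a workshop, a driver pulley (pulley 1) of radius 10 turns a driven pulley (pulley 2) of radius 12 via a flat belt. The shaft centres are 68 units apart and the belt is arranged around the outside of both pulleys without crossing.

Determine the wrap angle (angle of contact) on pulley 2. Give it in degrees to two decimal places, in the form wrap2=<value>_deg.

wrap2=183.37_deg

open belt: β = asin((r2−r1)/C) = asin(2/68) = 1.6854°
wrap1 = π − 2β = 176.6292°
wrap2 = π + 2β = 183.3708°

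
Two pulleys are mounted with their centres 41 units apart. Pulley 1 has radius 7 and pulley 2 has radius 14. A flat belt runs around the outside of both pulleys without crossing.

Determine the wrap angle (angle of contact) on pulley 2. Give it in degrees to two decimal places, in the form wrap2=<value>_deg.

wrap2=199.66_deg

open belt: β = asin((r2−r1)/C) = asin(7/41) = 9.8304°
wrap1 = π − 2β = 160.3393°
wrap2 = π + 2β = 199.6607°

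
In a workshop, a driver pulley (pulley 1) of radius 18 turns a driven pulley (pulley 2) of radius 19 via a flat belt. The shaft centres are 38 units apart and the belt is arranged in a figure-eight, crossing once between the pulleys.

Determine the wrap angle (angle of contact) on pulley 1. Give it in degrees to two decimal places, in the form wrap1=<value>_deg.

wrap1=333.65_deg

crossed belt: β = asin((r1+r2)/C) = asin(37/38) = 76.8264°
wrap1 = wrap2 = π + 2β = 333.6529°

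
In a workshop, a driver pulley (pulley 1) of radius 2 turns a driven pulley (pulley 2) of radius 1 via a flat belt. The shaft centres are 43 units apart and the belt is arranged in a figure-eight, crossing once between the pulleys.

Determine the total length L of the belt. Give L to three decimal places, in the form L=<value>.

L=95.634

crossed belt: β = asin((r1+r2)/C) = asin(3/43) = 4.0006°
wrap1 = wrap2 = π + 2β = 188.0013°
tangent length = C·cosβ = 42.8952
L = (r1+r2)·wrap + 2·C·cosβ = 3·3.2812 + 2·42.8952 = 95.6342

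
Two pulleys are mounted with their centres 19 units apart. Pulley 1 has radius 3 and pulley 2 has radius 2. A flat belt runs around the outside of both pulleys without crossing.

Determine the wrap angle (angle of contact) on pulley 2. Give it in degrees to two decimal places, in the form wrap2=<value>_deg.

wrap2=173.97_deg

open belt: β = asin((r2−r1)/C) = asin(-1/19) = -3.0170°
wrap1 = π − 2β = 186.0339°
wrap2 = π + 2β = 173.9661°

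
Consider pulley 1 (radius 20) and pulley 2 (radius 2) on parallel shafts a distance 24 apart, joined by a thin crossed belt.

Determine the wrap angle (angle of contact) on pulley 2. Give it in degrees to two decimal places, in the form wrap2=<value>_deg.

wrap2=312.89_deg

crossed belt: β = asin((r1+r2)/C) = asin(22/24) = 66.4435°
wrap1 = wrap2 = π + 2β = 312.8871°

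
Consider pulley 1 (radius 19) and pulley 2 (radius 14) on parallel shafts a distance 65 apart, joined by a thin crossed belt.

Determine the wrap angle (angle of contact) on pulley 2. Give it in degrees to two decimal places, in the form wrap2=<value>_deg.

wrap2=241.02_deg

crossed belt: β = asin((r1+r2)/C) = asin(33/65) = 30.5102°
wrap1 = wrap2 = π + 2β = 241.0205°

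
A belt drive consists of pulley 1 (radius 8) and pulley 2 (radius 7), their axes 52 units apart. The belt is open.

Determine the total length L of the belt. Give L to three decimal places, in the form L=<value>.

open belt: β = asin((r2−r1)/C) = asin(-1/52) = -1.1019°
wrap1 = π − 2β = 182.2038°
wrap2 = π + 2β = 177.7962°
tangent length = C·cosβ = 51.9904
L = r1·wrap1 + r2·wrap2 + 2·C·cosβ = 8·3.1801 + 7·3.1031 + 2·51.9904 = 151.1431

L=151.143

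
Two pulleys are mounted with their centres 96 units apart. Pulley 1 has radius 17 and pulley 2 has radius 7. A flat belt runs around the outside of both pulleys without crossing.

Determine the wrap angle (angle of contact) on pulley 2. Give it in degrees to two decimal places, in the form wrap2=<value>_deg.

open belt: β = asin((r2−r1)/C) = asin(-10/96) = -5.9792°
wrap1 = π − 2β = 191.9583°
wrap2 = π + 2β = 168.0417°

wrap2=168.04_deg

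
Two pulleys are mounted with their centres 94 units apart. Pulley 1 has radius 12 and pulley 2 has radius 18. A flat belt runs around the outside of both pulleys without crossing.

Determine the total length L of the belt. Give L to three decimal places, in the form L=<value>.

L=282.631

open belt: β = asin((r2−r1)/C) = asin(6/94) = 3.6597°
wrap1 = π − 2β = 172.6807°
wrap2 = π + 2β = 187.3193°
tangent length = C·cosβ = 93.8083
L = r1·wrap1 + r2·wrap2 + 2·C·cosβ = 12·3.0138 + 18·3.2693 + 2·93.8083 = 282.6309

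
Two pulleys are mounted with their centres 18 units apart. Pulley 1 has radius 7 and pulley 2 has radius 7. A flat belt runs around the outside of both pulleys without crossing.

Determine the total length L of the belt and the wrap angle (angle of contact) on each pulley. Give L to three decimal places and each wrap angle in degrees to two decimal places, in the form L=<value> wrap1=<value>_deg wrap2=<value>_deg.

open belt: β = asin((r2−r1)/C) = asin(0/18) = 0.0000°
wrap1 = π − 2β = 180.0000°
wrap2 = π + 2β = 180.0000°
tangent length = C·cosβ = 18.0000
L = r1·wrap1 + r2·wrap2 + 2·C·cosβ = 7·3.1416 + 7·3.1416 + 2·18.0000 = 79.9823

L=79.982 wrap1=180.00_deg wrap2=180.00_deg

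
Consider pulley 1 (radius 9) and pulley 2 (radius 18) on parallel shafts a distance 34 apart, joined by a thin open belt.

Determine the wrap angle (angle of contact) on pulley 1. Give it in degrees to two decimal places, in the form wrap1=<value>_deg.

open belt: β = asin((r2−r1)/C) = asin(9/34) = 15.3495°
wrap1 = π − 2β = 149.3010°
wrap2 = π + 2β = 210.6990°

wrap1=149.30_deg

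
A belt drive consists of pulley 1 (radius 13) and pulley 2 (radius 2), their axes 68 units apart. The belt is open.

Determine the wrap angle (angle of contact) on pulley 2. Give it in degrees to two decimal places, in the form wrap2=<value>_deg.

wrap2=161.38_deg

open belt: β = asin((r2−r1)/C) = asin(-11/68) = -9.3093°
wrap1 = π − 2β = 198.6187°
wrap2 = π + 2β = 161.3813°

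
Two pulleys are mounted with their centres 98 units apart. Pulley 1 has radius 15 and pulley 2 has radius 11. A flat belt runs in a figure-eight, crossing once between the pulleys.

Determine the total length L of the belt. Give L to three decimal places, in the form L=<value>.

crossed belt: β = asin((r1+r2)/C) = asin(26/98) = 15.3851°
wrap1 = wrap2 = π + 2β = 210.7703°
tangent length = C·cosβ = 94.4881
L = (r1+r2)·wrap + 2·C·cosβ = 26·3.6786 + 2·94.4881 = 284.6207

L=284.621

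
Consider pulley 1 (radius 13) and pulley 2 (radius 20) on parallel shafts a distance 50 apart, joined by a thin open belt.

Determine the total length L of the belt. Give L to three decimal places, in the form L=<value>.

L=204.654

open belt: β = asin((r2−r1)/C) = asin(7/50) = 8.0478°
wrap1 = π − 2β = 163.9043°
wrap2 = π + 2β = 196.0957°
tangent length = C·cosβ = 49.5076
L = r1·wrap1 + r2·wrap2 + 2·C·cosβ = 13·2.8607 + 20·3.4225 + 2·49.5076 = 204.6542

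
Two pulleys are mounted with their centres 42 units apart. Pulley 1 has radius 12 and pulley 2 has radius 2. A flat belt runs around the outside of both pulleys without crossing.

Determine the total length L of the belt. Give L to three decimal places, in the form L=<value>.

open belt: β = asin((r2−r1)/C) = asin(-10/42) = -13.7741°
wrap1 = π − 2β = 207.5483°
wrap2 = π + 2β = 152.4517°
tangent length = C·cosβ = 40.7922
L = r1·wrap1 + r2·wrap2 + 2·C·cosβ = 12·3.6224 + 2·2.6608 + 2·40.7922 = 130.3747

L=130.375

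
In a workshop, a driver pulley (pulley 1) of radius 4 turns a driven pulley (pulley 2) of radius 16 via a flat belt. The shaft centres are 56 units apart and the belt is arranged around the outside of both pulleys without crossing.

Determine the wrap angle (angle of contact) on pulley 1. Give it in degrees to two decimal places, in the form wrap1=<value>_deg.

open belt: β = asin((r2−r1)/C) = asin(12/56) = 12.3736°
wrap1 = π − 2β = 155.2527°
wrap2 = π + 2β = 204.7473°

wrap1=155.25_deg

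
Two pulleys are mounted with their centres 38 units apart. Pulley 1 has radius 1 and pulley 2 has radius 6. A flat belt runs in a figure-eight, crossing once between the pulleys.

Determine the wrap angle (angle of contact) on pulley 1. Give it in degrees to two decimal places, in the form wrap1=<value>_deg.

crossed belt: β = asin((r1+r2)/C) = asin(7/38) = 10.6151°
wrap1 = wrap2 = π + 2β = 201.2302°

wrap1=201.23_deg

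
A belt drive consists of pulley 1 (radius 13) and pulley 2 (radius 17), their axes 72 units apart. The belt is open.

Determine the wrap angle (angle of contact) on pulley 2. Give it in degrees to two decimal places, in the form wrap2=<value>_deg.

wrap2=186.37_deg

open belt: β = asin((r2−r1)/C) = asin(4/72) = 3.1847°
wrap1 = π − 2β = 173.6305°
wrap2 = π + 2β = 186.3695°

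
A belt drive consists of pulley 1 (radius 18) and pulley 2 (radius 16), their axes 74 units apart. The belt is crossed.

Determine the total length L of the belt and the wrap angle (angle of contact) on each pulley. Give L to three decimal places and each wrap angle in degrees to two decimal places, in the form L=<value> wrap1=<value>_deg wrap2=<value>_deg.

crossed belt: β = asin((r1+r2)/C) = asin(34/74) = 27.3522°
wrap1 = wrap2 = π + 2β = 234.7045°
tangent length = C·cosβ = 65.7267
L = (r1+r2)·wrap + 2·C·cosβ = 34·4.0964 + 2·65.7267 = 270.7298

L=270.730 wrap1=234.70_deg wrap2=234.70_deg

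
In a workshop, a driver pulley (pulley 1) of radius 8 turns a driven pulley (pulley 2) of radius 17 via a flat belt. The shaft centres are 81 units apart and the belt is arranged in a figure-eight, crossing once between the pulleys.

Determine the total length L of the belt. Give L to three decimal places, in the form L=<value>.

L=248.319

crossed belt: β = asin((r1+r2)/C) = asin(25/81) = 17.9774°
wrap1 = wrap2 = π + 2β = 215.9548°
tangent length = C·cosβ = 77.0454
L = (r1+r2)·wrap + 2·C·cosβ = 25·3.7691 + 2·77.0454 = 248.3189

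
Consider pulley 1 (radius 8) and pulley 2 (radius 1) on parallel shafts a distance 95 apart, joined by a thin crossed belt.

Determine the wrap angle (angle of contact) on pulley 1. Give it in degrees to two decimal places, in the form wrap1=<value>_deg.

wrap1=190.87_deg

crossed belt: β = asin((r1+r2)/C) = asin(9/95) = 5.4362°
wrap1 = wrap2 = π + 2β = 190.8723°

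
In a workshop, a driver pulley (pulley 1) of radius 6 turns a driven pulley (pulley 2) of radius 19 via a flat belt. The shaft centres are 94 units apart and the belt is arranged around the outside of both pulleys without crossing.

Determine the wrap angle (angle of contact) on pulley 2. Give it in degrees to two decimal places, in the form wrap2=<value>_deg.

wrap2=195.90_deg

open belt: β = asin((r2−r1)/C) = asin(13/94) = 7.9494°
wrap1 = π − 2β = 164.1013°
wrap2 = π + 2β = 195.8987°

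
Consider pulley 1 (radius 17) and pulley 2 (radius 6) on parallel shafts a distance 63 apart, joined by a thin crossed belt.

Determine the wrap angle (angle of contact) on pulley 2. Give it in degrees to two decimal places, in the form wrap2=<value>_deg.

wrap2=222.82_deg

crossed belt: β = asin((r1+r2)/C) = asin(23/63) = 21.4125°
wrap1 = wrap2 = π + 2β = 222.8249°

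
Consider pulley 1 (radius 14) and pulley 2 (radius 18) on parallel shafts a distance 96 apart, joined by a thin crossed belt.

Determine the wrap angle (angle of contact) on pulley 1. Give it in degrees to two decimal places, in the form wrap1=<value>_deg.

wrap1=218.94_deg

crossed belt: β = asin((r1+r2)/C) = asin(32/96) = 19.4712°
wrap1 = wrap2 = π + 2β = 218.9424°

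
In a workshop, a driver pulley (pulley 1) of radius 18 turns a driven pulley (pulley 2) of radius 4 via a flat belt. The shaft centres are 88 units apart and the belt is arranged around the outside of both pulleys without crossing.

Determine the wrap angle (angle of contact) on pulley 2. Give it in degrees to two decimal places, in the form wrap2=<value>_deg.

open belt: β = asin((r2−r1)/C) = asin(-14/88) = -9.1541°
wrap1 = π − 2β = 198.3083°
wrap2 = π + 2β = 161.6917°

wrap2=161.69_deg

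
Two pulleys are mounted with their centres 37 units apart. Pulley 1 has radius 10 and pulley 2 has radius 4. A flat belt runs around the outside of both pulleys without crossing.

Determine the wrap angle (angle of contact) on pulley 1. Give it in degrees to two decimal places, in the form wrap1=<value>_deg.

wrap1=198.66_deg

open belt: β = asin((r2−r1)/C) = asin(-6/37) = -9.3324°
wrap1 = π − 2β = 198.6648°
wrap2 = π + 2β = 161.3352°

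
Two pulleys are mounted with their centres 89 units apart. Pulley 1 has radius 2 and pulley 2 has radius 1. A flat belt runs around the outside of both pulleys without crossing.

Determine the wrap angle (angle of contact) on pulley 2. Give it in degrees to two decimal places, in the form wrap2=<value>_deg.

wrap2=178.71_deg

open belt: β = asin((r2−r1)/C) = asin(-1/89) = -0.6438°
wrap1 = π − 2β = 181.2876°
wrap2 = π + 2β = 178.7124°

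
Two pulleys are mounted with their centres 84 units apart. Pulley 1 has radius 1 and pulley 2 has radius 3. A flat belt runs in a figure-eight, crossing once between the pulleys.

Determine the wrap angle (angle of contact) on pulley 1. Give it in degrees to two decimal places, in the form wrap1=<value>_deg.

crossed belt: β = asin((r1+r2)/C) = asin(4/84) = 2.7294°
wrap1 = wrap2 = π + 2β = 185.4588°

wrap1=185.46_deg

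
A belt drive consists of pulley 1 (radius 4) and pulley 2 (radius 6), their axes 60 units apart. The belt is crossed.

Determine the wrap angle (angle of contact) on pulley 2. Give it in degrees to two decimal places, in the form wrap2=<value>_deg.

crossed belt: β = asin((r1+r2)/C) = asin(10/60) = 9.5941°
wrap1 = wrap2 = π + 2β = 199.1881°

wrap2=199.19_deg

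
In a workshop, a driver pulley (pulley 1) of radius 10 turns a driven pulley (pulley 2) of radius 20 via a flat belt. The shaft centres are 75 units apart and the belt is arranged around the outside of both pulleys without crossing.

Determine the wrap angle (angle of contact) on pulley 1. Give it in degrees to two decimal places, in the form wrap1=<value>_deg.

wrap1=164.68_deg

open belt: β = asin((r2−r1)/C) = asin(10/75) = 7.6623°
wrap1 = π − 2β = 164.6755°
wrap2 = π + 2β = 195.3245°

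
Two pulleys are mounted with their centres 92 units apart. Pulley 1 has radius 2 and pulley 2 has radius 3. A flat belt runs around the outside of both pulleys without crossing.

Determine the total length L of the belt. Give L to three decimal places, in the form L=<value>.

open belt: β = asin((r2−r1)/C) = asin(1/92) = 0.6228°
wrap1 = π − 2β = 178.7544°
wrap2 = π + 2β = 181.2456°
tangent length = C·cosβ = 91.9946
L = r1·wrap1 + r2·wrap2 + 2·C·cosβ = 2·3.1199 + 3·3.1633 + 2·91.9946 = 199.7188

L=199.719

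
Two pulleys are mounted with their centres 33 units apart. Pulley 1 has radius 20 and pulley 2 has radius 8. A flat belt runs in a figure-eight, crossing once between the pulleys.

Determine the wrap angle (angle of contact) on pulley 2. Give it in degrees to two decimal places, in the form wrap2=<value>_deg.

crossed belt: β = asin((r1+r2)/C) = asin(28/33) = 58.0473°
wrap1 = wrap2 = π + 2β = 296.0945°

wrap2=296.09_deg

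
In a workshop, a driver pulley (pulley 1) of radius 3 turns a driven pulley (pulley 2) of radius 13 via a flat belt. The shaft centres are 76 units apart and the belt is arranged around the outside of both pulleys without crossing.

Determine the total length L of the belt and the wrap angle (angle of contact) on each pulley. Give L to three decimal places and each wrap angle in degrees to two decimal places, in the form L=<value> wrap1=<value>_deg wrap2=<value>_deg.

open belt: β = asin((r2−r1)/C) = asin(10/76) = 7.5608°
wrap1 = π − 2β = 164.8783°
wrap2 = π + 2β = 195.1217°
tangent length = C·cosβ = 75.3392
L = r1·wrap1 + r2·wrap2 + 2·C·cosβ = 3·2.8777 + 13·3.4055 + 2·75.3392 = 203.5832

L=203.583 wrap1=164.88_deg wrap2=195.12_deg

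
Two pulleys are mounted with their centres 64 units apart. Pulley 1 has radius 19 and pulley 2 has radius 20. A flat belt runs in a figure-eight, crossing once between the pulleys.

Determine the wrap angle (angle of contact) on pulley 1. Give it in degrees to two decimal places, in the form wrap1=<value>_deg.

wrap1=255.09_deg

crossed belt: β = asin((r1+r2)/C) = asin(39/64) = 37.5443°
wrap1 = wrap2 = π + 2β = 255.0887°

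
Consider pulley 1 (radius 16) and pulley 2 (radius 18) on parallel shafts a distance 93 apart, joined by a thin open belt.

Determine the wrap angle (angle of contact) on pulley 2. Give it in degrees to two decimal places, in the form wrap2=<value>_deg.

open belt: β = asin((r2−r1)/C) = asin(2/93) = 1.2323°
wrap1 = π − 2β = 177.5355°
wrap2 = π + 2β = 182.4645°

wrap2=182.46_deg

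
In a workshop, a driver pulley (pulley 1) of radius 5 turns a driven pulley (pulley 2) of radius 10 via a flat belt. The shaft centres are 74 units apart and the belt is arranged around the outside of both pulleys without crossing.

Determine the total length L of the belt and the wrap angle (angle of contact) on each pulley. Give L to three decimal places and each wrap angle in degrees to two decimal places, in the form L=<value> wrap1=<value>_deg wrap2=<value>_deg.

open belt: β = asin((r2−r1)/C) = asin(5/74) = 3.8743°
wrap1 = π − 2β = 172.2514°
wrap2 = π + 2β = 187.7486°
tangent length = C·cosβ = 73.8309
L = r1·wrap1 + r2·wrap2 + 2·C·cosβ = 5·3.0064 + 10·3.2768 + 2·73.8309 = 195.4619

L=195.462 wrap1=172.25_deg wrap2=187.75_deg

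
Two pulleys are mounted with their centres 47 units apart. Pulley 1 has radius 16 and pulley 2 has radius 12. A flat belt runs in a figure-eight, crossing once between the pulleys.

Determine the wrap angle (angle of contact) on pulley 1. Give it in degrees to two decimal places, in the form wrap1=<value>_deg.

wrap1=253.13_deg

crossed belt: β = asin((r1+r2)/C) = asin(28/47) = 36.5657°
wrap1 = wrap2 = π + 2β = 253.1315°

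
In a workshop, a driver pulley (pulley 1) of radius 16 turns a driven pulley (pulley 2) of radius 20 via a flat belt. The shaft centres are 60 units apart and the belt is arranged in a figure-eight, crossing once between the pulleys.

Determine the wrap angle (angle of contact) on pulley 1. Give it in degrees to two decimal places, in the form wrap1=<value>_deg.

crossed belt: β = asin((r1+r2)/C) = asin(36/60) = 36.8699°
wrap1 = wrap2 = π + 2β = 253.7398°

wrap1=253.74_deg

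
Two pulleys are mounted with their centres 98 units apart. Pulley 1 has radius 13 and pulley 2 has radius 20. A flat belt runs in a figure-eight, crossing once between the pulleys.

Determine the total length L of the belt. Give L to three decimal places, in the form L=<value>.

crossed belt: β = asin((r1+r2)/C) = asin(33/98) = 19.6781°
wrap1 = wrap2 = π + 2β = 219.3561°
tangent length = C·cosβ = 92.2768
L = (r1+r2)·wrap + 2·C·cosβ = 33·3.8285 + 2·92.2768 = 310.8936

L=310.894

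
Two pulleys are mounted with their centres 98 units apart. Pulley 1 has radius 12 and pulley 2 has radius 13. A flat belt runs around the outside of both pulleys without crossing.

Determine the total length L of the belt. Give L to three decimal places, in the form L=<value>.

L=274.550

open belt: β = asin((r2−r1)/C) = asin(1/98) = 0.5847°
wrap1 = π − 2β = 178.8307°
wrap2 = π + 2β = 181.1693°
tangent length = C·cosβ = 97.9949
L = r1·wrap1 + r2·wrap2 + 2·C·cosβ = 12·3.1212 + 13·3.1620 + 2·97.9949 = 274.5500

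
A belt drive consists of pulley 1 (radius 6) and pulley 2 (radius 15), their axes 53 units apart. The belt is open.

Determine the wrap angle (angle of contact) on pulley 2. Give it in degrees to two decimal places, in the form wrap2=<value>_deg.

wrap2=199.55_deg

open belt: β = asin((r2−r1)/C) = asin(9/53) = 9.7768°
wrap1 = π − 2β = 160.4463°
wrap2 = π + 2β = 199.5537°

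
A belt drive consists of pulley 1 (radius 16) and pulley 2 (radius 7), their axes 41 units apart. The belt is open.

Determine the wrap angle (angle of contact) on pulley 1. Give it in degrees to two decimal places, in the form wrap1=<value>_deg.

open belt: β = asin((r2−r1)/C) = asin(-9/41) = -12.6804°
wrap1 = π − 2β = 205.3608°
wrap2 = π + 2β = 154.6392°

wrap1=205.36_deg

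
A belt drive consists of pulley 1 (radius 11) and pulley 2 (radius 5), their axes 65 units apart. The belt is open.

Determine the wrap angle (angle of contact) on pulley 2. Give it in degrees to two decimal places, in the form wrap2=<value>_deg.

wrap2=169.41_deg

open belt: β = asin((r2−r1)/C) = asin(-6/65) = -5.2964°
wrap1 = π − 2β = 190.5928°
wrap2 = π + 2β = 169.4072°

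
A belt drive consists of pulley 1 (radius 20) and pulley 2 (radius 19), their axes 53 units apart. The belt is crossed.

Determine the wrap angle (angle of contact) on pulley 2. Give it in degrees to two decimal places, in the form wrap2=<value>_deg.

crossed belt: β = asin((r1+r2)/C) = asin(39/53) = 47.3790°
wrap1 = wrap2 = π + 2β = 274.7580°

wrap2=274.76_deg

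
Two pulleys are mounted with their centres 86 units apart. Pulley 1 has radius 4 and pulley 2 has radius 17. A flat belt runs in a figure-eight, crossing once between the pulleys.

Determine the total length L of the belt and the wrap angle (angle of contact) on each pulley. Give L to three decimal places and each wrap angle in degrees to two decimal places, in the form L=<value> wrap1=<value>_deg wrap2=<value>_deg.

L=243.127 wrap1=208.27_deg wrap2=208.27_deg

crossed belt: β = asin((r1+r2)/C) = asin(21/86) = 14.1337°
wrap1 = wrap2 = π + 2β = 208.2675°
tangent length = C·cosβ = 83.3966
L = (r1+r2)·wrap + 2·C·cosβ = 21·3.6350 + 2·83.3966 = 243.1273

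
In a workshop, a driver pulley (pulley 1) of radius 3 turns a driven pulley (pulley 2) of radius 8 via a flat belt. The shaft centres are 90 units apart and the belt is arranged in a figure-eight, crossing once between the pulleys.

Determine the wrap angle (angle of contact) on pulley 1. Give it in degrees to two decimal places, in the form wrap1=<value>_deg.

wrap1=194.04_deg

crossed belt: β = asin((r1+r2)/C) = asin(11/90) = 7.0204°
wrap1 = wrap2 = π + 2β = 194.0407°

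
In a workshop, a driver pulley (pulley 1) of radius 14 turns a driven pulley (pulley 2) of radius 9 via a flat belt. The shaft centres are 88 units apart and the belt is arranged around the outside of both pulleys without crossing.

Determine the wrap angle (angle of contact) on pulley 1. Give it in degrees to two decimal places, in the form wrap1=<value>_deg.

open belt: β = asin((r2−r1)/C) = asin(-5/88) = -3.2572°
wrap1 = π − 2β = 186.5144°
wrap2 = π + 2β = 173.4856°

wrap1=186.51_deg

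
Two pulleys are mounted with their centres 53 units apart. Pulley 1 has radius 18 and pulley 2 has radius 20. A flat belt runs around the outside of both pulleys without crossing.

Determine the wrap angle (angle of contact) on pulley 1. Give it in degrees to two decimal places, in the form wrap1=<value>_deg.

wrap1=175.67_deg

open belt: β = asin((r2−r1)/C) = asin(2/53) = 2.1626°
wrap1 = π − 2β = 175.6748°
wrap2 = π + 2β = 184.3252°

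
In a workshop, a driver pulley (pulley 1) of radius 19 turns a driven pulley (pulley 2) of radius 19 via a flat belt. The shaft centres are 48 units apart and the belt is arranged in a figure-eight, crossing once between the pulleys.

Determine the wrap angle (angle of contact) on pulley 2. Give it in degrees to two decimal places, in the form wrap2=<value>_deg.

wrap2=284.68_deg

crossed belt: β = asin((r1+r2)/C) = asin(38/48) = 52.3415°
wrap1 = wrap2 = π + 2β = 284.6831°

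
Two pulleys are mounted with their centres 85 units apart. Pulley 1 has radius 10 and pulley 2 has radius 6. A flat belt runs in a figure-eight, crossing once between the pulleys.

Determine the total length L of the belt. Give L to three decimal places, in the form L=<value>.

crossed belt: β = asin((r1+r2)/C) = asin(16/85) = 10.8498°
wrap1 = wrap2 = π + 2β = 201.6996°
tangent length = C·cosβ = 83.4805
L = (r1+r2)·wrap + 2·C·cosβ = 16·3.5203 + 2·83.4805 = 223.2862

L=223.286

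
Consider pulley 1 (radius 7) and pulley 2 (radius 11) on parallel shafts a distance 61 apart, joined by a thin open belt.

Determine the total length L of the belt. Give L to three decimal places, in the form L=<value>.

L=178.811

open belt: β = asin((r2−r1)/C) = asin(4/61) = 3.7598°
wrap1 = π − 2β = 172.4804°
wrap2 = π + 2β = 187.5196°
tangent length = C·cosβ = 60.8687
L = r1·wrap1 + r2·wrap2 + 2·C·cosβ = 7·3.0104 + 11·3.2728 + 2·60.8687 = 178.8111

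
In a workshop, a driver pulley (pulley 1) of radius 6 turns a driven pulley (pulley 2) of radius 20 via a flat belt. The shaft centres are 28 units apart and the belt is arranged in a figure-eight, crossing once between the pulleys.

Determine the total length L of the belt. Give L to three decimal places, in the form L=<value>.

crossed belt: β = asin((r1+r2)/C) = asin(26/28) = 68.2132°
wrap1 = wrap2 = π + 2β = 316.4264°
tangent length = C·cosβ = 10.3923
L = (r1+r2)·wrap + 2·C·cosβ = 26·5.5227 + 2·10.3923 = 164.3744

L=164.374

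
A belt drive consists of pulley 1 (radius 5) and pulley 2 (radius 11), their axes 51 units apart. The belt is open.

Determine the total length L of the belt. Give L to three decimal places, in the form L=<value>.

open belt: β = asin((r2−r1)/C) = asin(6/51) = 6.7563°
wrap1 = π − 2β = 166.4873°
wrap2 = π + 2β = 193.5127°
tangent length = C·cosβ = 50.6458
L = r1·wrap1 + r2·wrap2 + 2·C·cosβ = 5·2.9058 + 11·3.3774 + 2·50.6458 = 152.9722

L=152.972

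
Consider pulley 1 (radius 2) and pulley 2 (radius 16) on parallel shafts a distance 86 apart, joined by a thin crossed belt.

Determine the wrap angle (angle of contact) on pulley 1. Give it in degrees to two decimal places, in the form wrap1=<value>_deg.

crossed belt: β = asin((r1+r2)/C) = asin(18/86) = 12.0815°
wrap1 = wrap2 = π + 2β = 204.1629°

wrap1=204.16_deg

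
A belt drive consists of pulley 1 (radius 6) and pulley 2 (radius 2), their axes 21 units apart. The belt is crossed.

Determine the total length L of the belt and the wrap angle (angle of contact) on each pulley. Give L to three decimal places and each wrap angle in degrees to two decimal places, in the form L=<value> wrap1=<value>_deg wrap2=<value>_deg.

L=70.219 wrap1=224.79_deg wrap2=224.79_deg

crossed belt: β = asin((r1+r2)/C) = asin(8/21) = 22.3927°
wrap1 = wrap2 = π + 2β = 224.7854°
tangent length = C·cosβ = 19.4165
L = (r1+r2)·wrap + 2·C·cosβ = 8·3.9232 + 2·19.4165 = 70.2189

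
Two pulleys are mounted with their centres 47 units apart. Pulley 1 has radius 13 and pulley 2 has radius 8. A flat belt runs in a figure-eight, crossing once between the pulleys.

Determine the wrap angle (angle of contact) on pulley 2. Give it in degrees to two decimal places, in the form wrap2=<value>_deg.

crossed belt: β = asin((r1+r2)/C) = asin(21/47) = 26.5391°
wrap1 = wrap2 = π + 2β = 233.0782°

wrap2=233.08_deg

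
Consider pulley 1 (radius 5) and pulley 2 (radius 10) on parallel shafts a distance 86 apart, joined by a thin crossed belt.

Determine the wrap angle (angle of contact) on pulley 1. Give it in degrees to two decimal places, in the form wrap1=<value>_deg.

crossed belt: β = asin((r1+r2)/C) = asin(15/86) = 10.0448°
wrap1 = wrap2 = π + 2β = 200.0897°

wrap1=200.09_deg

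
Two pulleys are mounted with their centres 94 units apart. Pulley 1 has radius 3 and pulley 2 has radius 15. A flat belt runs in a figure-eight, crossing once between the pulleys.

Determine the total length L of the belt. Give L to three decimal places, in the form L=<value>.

L=248.006

crossed belt: β = asin((r1+r2)/C) = asin(18/94) = 11.0397°
wrap1 = wrap2 = π + 2β = 202.0794°
tangent length = C·cosβ = 92.2605
L = (r1+r2)·wrap + 2·C·cosβ = 18·3.5270 + 2·92.2605 = 248.0061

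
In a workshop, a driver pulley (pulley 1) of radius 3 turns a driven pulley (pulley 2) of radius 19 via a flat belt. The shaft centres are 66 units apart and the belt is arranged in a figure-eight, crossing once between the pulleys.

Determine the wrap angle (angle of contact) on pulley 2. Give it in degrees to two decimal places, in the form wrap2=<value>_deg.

crossed belt: β = asin((r1+r2)/C) = asin(22/66) = 19.4712°
wrap1 = wrap2 = π + 2β = 218.9424°

wrap2=218.94_deg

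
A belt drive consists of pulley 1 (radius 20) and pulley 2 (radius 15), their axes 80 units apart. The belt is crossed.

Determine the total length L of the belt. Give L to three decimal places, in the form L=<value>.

crossed belt: β = asin((r1+r2)/C) = asin(35/80) = 25.9445°
wrap1 = wrap2 = π + 2β = 231.8890°
tangent length = C·cosβ = 71.9375
L = (r1+r2)·wrap + 2·C·cosβ = 35·4.0472 + 2·71.9375 = 285.5279

L=285.528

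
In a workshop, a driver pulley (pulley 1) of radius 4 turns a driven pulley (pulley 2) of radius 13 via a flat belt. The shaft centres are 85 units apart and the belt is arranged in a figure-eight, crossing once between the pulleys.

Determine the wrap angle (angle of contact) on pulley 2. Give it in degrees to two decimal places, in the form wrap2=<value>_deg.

wrap2=203.07_deg

crossed belt: β = asin((r1+r2)/C) = asin(17/85) = 11.5370°
wrap1 = wrap2 = π + 2β = 203.0739°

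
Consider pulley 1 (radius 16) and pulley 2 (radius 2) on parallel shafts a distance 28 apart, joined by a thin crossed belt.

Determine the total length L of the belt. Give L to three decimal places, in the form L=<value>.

L=124.580

crossed belt: β = asin((r1+r2)/C) = asin(18/28) = 40.0052°
wrap1 = wrap2 = π + 2β = 260.0104°
tangent length = C·cosβ = 21.4476
L = (r1+r2)·wrap + 2·C·cosβ = 18·4.5380 + 2·21.4476 = 124.5799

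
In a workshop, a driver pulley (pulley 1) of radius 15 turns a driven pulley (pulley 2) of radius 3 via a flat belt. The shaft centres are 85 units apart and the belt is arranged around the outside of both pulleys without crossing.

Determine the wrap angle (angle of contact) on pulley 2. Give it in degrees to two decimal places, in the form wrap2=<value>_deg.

open belt: β = asin((r2−r1)/C) = asin(-12/85) = -8.1159°
wrap1 = π − 2β = 196.2319°
wrap2 = π + 2β = 163.7681°

wrap2=163.77_deg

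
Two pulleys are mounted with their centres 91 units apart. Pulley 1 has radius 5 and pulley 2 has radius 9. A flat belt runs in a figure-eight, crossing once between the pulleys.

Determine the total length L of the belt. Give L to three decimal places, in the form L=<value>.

L=228.140

crossed belt: β = asin((r1+r2)/C) = asin(14/91) = 8.8499°
wrap1 = wrap2 = π + 2β = 197.6998°
tangent length = C·cosβ = 89.9166
L = (r1+r2)·wrap + 2·C·cosβ = 14·3.4505 + 2·89.9166 = 228.1404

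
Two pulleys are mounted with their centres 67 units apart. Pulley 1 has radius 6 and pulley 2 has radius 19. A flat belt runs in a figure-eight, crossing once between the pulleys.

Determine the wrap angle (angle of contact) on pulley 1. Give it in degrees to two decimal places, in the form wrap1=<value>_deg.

wrap1=223.82_deg

crossed belt: β = asin((r1+r2)/C) = asin(25/67) = 21.9090°
wrap1 = wrap2 = π + 2β = 223.8181°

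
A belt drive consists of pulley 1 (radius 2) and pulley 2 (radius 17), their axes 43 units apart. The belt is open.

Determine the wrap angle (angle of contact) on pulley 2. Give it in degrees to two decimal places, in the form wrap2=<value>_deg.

open belt: β = asin((r2−r1)/C) = asin(15/43) = 20.4162°
wrap1 = π − 2β = 139.1676°
wrap2 = π + 2β = 220.8324°

wrap2=220.83_deg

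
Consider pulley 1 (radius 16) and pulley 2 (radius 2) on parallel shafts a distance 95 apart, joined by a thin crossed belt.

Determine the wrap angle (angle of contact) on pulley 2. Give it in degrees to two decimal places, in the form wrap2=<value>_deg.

wrap2=201.84_deg

crossed belt: β = asin((r1+r2)/C) = asin(18/95) = 10.9221°
wrap1 = wrap2 = π + 2β = 201.8441°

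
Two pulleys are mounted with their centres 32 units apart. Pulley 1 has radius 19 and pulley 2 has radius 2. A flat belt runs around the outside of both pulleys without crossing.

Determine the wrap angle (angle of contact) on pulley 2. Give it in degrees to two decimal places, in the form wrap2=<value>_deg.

open belt: β = asin((r2−r1)/C) = asin(-17/32) = -32.0900°
wrap1 = π − 2β = 244.1799°
wrap2 = π + 2β = 115.8201°

wrap2=115.82_deg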